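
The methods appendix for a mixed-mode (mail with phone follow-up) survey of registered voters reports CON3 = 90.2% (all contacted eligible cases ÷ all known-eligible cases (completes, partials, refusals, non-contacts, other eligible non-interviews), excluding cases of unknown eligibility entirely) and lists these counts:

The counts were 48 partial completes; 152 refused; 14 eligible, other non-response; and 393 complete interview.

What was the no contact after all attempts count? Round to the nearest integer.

66

Numerator → 393 + 48 + 152 + 14 = 607
CON3 = 607 / D = 0.902
D = 607 / 0.902 = 672.9
Remaining denominator categories sum to 607
no contact after all attempts = 672.9 − 607 ≈ 66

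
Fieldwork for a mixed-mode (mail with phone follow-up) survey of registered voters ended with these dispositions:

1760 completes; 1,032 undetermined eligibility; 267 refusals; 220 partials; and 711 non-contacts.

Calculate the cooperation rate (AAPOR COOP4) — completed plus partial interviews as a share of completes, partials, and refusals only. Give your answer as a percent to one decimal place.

Numerator: 1760 + 220 = 1980
Base: 1760 + 220 + 267 = 2247
COOP4 = 1980 / 2247 = 0.8812

88.1%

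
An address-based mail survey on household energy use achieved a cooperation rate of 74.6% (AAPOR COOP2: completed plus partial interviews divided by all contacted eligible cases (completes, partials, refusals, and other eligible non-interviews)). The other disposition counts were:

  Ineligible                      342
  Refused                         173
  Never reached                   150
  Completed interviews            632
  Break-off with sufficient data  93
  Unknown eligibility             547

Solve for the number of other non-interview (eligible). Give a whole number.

74

Top = 632 + 93 = 725
COOP2 = 725 / D = 0.746
D = 725 / 0.746 = 971.8
Rest of base = 898
other non-interview (eligible) = 971.8 − 898 ≈ 74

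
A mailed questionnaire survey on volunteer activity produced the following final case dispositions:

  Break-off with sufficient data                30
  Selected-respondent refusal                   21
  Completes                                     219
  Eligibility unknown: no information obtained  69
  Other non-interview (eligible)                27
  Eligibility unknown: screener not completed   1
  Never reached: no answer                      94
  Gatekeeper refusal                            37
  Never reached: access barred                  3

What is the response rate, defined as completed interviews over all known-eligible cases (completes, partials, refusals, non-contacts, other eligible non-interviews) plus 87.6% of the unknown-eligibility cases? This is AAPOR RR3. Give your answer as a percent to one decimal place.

44.5%

Refusal or break-off = 37 + 21 = 58
Non-contacts = 94 + 3 = 97
Unknown eligibility = 1 + 69 = 70
Numerator: 219
Known eligible: 219 + 30 + 58 + 97 + 27 = 431
e × U: 0.8760 × 70 = 61.32
Denom: 431 + 61.32 = 492.32
RR3 = 219 / 492.32 = 0.4448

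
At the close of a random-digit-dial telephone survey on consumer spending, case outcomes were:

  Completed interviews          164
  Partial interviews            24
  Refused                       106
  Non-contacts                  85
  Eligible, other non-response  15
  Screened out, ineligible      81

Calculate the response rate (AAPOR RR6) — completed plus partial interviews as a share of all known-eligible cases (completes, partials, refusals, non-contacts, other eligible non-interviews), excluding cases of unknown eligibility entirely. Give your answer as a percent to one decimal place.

Num: 164 + 24 = 188
Base: 164 + 24 + 106 + 85 + 15 = 394
RR6 = 188 / 394 = 0.4772

47.7%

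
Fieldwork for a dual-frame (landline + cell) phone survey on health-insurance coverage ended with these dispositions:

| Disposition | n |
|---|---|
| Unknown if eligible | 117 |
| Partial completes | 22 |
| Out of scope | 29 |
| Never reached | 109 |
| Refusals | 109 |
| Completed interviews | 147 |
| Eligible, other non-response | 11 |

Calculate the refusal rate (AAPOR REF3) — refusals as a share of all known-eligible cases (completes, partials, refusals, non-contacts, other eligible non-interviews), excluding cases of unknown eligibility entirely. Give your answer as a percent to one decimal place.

27.4%

Top: 109
Denominator: 147 + 22 + 109 + 109 + 11 = 398
REF3 = 109 / 398 = 0.2739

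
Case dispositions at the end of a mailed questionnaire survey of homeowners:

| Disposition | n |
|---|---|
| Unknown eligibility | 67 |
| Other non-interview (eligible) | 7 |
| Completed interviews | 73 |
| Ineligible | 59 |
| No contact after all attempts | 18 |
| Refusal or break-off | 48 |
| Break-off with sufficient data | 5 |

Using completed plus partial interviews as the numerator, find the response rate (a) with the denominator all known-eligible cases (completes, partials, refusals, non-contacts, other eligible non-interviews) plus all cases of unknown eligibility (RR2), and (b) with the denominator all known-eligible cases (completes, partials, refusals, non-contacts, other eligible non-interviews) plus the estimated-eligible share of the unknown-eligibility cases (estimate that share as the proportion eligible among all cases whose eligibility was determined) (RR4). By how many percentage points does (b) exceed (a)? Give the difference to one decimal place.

3.4

Numerator → 73 + 5 = 78
Base → 73 + 5 + 48 + 18 + 7 + 67 = 218
RR2 = 78 / 218 = 0.3578
Known eligible → 73 + 5 + 48 + 18 + 7 = 151
e = 151 / (151 + 59) = 151 / 210 = 0.7190
e × U → 0.7190 × 67 = 48.17
Base → 151 + 48.17 = 199.17
RR4 = 78 / 199.17 = 0.3916
Difference = 39.16 − 35.78 = 3.38 percentage points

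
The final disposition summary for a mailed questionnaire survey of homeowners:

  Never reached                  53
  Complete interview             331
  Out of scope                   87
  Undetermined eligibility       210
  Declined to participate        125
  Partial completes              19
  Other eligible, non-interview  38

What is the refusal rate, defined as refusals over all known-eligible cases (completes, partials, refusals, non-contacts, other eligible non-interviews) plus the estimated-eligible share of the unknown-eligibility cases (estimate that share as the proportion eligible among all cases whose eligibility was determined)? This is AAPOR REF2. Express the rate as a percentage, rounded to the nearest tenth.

Numerator: 125
Eligible (known): 331 + 19 + 125 + 53 + 38 = 566
e = 566 / (566 + 87) = 566 / 653 = 0.8668
Estimated eligible among unknowns: 0.8668 × 210 = 182.03
Denom: 566 + 182.03 = 748.03
REF2 = 125 / 748.03 = 0.1671

16.7%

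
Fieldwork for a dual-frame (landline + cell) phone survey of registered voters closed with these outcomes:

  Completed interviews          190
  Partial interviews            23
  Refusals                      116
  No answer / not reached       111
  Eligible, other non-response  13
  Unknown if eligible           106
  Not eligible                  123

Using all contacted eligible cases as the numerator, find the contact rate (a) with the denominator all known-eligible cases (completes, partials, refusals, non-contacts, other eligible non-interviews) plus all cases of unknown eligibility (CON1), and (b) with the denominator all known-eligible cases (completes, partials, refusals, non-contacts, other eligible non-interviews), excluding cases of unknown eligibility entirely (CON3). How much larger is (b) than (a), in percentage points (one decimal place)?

14.3

Numerator: 190 + 23 + 116 + 13 = 342
Base: 190 + 23 + 116 + 111 + 13 + 106 = 559
CON1 = 342 / 559 = 0.6118
Base: 190 + 23 + 116 + 111 + 13 = 453
CON3 = 342 / 453 = 0.7550
Difference = 75.50 − 61.18 = 14.32 percentage points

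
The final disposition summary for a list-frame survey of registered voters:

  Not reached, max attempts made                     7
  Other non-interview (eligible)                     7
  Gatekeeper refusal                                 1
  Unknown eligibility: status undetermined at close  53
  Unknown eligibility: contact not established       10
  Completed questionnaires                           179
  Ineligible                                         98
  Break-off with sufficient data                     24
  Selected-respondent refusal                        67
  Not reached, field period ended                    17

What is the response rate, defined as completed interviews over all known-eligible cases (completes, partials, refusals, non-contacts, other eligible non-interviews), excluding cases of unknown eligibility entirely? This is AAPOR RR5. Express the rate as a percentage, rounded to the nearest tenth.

Refused = 1 + 67 = 68
Never reached = 17 + 7 = 24
Unknown eligibility = 10 + 53 = 63
Numerator: 179
Base: 179 + 24 + 68 + 24 + 7 = 302
RR5 = 179 / 302 = 0.5927

59.3%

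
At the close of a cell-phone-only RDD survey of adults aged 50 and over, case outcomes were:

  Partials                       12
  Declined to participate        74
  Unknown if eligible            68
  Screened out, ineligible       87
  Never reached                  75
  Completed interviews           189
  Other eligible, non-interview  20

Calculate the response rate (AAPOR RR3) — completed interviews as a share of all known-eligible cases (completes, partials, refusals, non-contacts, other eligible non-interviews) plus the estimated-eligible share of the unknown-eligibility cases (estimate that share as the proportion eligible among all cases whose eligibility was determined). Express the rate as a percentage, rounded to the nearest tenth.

44.5%

Num = 189
Determined eligible = 189 + 12 + 74 + 75 + 20 = 370
e = 370 / (370 + 87) = 370 / 457 = 0.8096
Eligible share of unknowns = 0.8096 × 68 = 55.05
Denom = 370 + 55.05 = 425.05
RR3 = 189 / 425.05 = 0.4447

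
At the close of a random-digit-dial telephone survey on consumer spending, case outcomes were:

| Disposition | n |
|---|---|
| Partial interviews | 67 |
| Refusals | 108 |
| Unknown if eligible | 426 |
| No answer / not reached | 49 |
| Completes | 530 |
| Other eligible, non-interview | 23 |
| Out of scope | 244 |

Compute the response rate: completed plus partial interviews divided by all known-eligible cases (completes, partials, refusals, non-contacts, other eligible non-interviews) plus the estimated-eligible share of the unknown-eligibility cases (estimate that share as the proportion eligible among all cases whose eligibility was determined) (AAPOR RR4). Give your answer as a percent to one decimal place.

Num = 530 + 67 = 597
Determined eligible = 530 + 67 + 108 + 49 + 23 = 777
e = 777 / (777 + 244) = 777 / 1021 = 0.7610
Estimated eligible among unknowns = 0.7610 × 426 = 324.19
Denom = 777 + 324.19 = 1101.19
RR4 = 597 / 1101.19 = 0.5421

54.2%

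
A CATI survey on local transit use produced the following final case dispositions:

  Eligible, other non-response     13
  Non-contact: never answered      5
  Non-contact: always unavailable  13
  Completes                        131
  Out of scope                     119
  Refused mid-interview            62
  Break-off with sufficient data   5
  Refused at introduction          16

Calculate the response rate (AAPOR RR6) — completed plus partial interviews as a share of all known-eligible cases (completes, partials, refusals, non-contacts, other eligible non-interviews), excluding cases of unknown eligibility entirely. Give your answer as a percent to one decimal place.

Refusals = 16 + 62 = 78
Never reached = 5 + 13 = 18
Num: 131 + 5 = 136
Base: 131 + 5 + 78 + 18 + 13 = 245
RR6 = 136 / 245 = 0.5551

55.5%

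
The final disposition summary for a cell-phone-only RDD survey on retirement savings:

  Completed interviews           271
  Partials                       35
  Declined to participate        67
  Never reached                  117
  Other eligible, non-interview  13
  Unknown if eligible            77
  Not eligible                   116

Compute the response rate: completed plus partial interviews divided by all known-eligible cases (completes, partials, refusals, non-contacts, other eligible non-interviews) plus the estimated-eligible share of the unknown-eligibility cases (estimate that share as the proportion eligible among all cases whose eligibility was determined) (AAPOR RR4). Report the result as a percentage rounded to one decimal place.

54.1%

Numerator → 271 + 35 = 306
Determined eligible → 271 + 35 + 67 + 117 + 13 = 503
e = 503 / (503 + 116) = 503 / 619 = 0.8126
Eligible share of unknowns → 0.8126 × 77 = 62.57
Denom → 503 + 62.57 = 565.57
RR4 = 306 / 565.57 = 0.5410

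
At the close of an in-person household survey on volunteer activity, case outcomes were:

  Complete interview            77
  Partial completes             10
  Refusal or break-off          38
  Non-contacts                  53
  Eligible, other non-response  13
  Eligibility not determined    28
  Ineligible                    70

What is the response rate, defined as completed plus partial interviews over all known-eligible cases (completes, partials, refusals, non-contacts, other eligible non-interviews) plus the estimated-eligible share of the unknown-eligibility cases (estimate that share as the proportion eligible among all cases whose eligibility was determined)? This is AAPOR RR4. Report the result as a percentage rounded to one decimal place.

Numerator: 77 + 10 = 87
Eligible (known): 77 + 10 + 38 + 53 + 13 = 191
e = 191 / (191 + 70) = 191 / 261 = 0.7318
Eligible share of unknowns: 0.7318 × 28 = 20.49
Denom: 191 + 20.49 = 211.49
RR4 = 87 / 211.49 = 0.4114

41.1%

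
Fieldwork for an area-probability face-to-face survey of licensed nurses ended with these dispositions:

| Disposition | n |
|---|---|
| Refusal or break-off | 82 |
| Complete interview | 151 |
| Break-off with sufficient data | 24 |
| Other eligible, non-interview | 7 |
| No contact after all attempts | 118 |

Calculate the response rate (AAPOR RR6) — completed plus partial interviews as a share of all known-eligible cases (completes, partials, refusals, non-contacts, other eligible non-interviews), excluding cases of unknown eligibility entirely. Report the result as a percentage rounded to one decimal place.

45.8%

Num = 151 + 24 = 175
Base = 151 + 24 + 82 + 118 + 7 = 382
RR6 = 175 / 382 = 0.4581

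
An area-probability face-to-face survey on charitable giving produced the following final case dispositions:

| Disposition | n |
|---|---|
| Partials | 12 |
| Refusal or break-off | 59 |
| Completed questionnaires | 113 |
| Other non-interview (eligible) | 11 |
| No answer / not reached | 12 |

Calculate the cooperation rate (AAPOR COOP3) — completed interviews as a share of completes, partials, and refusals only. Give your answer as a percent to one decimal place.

Num = 113
Base = 113 + 12 + 59 = 184
COOP3 = 113 / 184 = 0.6141

61.4%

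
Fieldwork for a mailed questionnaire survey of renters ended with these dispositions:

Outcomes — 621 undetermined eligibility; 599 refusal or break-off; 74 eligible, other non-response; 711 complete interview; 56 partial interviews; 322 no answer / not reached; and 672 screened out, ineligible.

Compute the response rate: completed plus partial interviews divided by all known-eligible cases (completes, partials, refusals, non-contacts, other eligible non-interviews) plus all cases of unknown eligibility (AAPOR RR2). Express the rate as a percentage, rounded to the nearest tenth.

32.2%

Num → 711 + 56 = 767
Denom → 711 + 56 + 599 + 322 + 74 + 621 = 2383
RR2 = 767 / 2383 = 0.3219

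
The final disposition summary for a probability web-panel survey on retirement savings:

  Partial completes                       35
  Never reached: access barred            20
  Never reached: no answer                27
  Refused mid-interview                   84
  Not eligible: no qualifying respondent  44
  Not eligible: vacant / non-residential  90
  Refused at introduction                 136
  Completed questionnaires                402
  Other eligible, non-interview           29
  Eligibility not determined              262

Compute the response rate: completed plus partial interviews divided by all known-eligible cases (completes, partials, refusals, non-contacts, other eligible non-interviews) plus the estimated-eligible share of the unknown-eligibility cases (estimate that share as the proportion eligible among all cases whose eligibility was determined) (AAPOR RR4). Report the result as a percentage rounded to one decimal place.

Refused = 136 + 84 = 220
Non-contacts = 27 + 20 = 47
Not eligible = 44 + 90 = 134
Numerator → 402 + 35 = 437
Known eligible → 402 + 35 + 220 + 47 + 29 = 733
e = 733 / (733 + 134) = 733 / 867 = 0.8454
e × U → 0.8454 × 262 = 221.49
Base → 733 + 221.49 = 954.49
RR4 = 437 / 954.49 = 0.4578

45.8%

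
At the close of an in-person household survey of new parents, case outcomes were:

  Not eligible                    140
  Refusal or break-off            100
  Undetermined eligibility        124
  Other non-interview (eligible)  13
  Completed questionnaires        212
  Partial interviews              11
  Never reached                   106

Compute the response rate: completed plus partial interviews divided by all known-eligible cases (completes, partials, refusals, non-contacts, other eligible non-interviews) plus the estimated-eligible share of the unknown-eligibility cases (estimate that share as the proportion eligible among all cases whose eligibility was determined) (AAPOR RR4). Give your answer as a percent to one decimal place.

Top: 212 + 11 = 223
Known eligible: 212 + 11 + 100 + 106 + 13 = 442
e = 442 / (442 + 140) = 442 / 582 = 0.7595
Eligible share of unknowns: 0.7595 × 124 = 94.18
Base: 442 + 94.18 = 536.18
RR4 = 223 / 536.18 = 0.4159

41.6%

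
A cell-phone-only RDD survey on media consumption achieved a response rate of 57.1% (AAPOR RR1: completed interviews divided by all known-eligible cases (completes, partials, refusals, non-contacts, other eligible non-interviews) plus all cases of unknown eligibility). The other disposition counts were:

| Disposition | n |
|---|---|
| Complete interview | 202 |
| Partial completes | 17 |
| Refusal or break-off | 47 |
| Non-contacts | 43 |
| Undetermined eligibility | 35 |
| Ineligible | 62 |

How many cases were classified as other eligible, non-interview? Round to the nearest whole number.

RR1 = 202 / D = 0.571
D = 202 / 0.571 = 353.8
Other denominator terms total 344
other eligible, non-interview = 353.8 − 344 ≈ 10

10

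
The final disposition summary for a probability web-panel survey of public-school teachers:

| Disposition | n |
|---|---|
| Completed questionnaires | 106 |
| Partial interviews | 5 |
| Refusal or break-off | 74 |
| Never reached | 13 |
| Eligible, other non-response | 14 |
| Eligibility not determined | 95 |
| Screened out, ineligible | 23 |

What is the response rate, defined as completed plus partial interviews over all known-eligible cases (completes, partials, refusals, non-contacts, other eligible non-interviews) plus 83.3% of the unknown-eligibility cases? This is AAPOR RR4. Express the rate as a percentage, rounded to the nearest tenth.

Num → 106 + 5 = 111
Determined eligible → 106 + 5 + 74 + 13 + 14 = 212
Estimated eligible among unknowns → 0.8330 × 95 = 79.13
Base → 212 + 79.13 = 291.13
RR4 = 111 / 291.13 = 0.3813

38.1%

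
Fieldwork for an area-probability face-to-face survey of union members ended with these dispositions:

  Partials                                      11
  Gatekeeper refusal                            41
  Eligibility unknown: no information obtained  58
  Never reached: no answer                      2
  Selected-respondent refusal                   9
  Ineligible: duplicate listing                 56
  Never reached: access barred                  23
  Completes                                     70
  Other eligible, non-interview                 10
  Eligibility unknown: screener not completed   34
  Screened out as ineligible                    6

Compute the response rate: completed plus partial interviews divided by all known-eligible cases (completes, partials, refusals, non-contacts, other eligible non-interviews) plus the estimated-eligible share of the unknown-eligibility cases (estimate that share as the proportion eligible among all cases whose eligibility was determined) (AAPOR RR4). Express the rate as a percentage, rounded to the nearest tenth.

Refusal or break-off = 41 + 9 = 50
No contact after all attempts = 2 + 23 = 25
Undetermined eligibility = 34 + 58 = 92
Ineligible = 6 + 56 = 62
Numerator = 70 + 11 = 81
Determined eligible = 70 + 11 + 50 + 25 + 10 = 166
e = 166 / (166 + 62) = 166 / 228 = 0.7281
Estimated eligible among unknowns = 0.7281 × 92 = 66.99
Denom = 166 + 66.99 = 232.99
RR4 = 81 / 232.99 = 0.3477

34.8%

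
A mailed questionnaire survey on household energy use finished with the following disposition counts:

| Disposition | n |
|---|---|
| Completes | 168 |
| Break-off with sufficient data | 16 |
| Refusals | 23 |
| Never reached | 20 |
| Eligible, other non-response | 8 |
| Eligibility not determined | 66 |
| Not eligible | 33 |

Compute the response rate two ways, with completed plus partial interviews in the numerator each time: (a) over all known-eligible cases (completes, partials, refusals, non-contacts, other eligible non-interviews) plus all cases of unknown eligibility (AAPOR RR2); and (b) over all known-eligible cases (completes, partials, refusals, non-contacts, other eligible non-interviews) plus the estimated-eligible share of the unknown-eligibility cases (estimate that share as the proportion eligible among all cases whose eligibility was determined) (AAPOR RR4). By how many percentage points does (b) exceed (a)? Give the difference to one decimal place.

1.7

Num: 168 + 16 = 184
Denom: 168 + 16 + 23 + 20 + 8 + 66 = 301
RR2 = 184 / 301 = 0.6113
Determined eligible: 168 + 16 + 23 + 20 + 8 = 235
e = 235 / (235 + 33) = 235 / 268 = 0.8769
Eligible share of unknowns: 0.8769 × 66 = 57.88
Denom: 235 + 57.88 = 292.88
RR4 = 184 / 292.88 = 0.6282
Difference = 62.82 − 61.13 = 1.69 percentage points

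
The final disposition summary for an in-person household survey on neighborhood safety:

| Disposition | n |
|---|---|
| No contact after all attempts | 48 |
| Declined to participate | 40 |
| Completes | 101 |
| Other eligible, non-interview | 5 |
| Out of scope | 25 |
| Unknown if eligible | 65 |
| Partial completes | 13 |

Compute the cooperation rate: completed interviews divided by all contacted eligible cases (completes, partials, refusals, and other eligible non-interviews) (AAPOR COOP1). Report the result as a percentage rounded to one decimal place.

Top: 101
Denominator: 101 + 13 + 40 + 5 = 159
COOP1 = 101 / 159 = 0.6352

63.5%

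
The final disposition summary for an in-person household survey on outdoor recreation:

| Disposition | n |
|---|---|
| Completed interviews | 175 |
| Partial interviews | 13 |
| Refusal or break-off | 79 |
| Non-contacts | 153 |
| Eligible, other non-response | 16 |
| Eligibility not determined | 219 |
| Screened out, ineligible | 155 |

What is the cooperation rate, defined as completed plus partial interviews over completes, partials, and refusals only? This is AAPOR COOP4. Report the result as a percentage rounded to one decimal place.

70.4%

Top = 175 + 13 = 188
Denominator = 175 + 13 + 79 = 267
COOP4 = 188 / 267 = 0.7041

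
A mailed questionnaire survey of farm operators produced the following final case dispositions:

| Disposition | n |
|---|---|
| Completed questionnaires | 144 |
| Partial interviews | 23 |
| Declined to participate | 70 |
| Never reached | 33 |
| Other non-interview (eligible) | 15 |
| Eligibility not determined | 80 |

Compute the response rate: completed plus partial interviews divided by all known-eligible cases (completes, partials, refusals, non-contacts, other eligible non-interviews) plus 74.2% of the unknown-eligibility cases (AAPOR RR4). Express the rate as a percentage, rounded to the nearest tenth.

Top = 144 + 23 = 167
Determined eligible = 144 + 23 + 70 + 33 + 15 = 285
Eligible share of unknowns = 0.7420 × 80 = 59.36
Denominator = 285 + 59.36 = 344.36
RR4 = 167 / 344.36 = 0.4850

48.5%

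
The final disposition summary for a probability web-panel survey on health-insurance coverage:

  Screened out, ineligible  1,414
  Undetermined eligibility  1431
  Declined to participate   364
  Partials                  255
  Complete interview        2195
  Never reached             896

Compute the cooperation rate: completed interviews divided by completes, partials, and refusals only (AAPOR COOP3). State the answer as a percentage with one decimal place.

78.0%

Top: 2195
Base: 2195 + 255 + 364 = 2814
COOP3 = 2195 / 2814 = 0.7800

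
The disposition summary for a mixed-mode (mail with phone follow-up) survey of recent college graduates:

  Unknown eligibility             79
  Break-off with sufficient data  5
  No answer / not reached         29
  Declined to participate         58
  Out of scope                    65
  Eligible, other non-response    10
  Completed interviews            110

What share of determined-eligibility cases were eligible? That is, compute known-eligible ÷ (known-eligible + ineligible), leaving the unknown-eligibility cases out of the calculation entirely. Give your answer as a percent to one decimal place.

Eligible (known) = 110 + 5 + 58 + 29 + 10 = 212
e = 212 / (212 + 65) = 212 / 277 = 0.7653

76.5%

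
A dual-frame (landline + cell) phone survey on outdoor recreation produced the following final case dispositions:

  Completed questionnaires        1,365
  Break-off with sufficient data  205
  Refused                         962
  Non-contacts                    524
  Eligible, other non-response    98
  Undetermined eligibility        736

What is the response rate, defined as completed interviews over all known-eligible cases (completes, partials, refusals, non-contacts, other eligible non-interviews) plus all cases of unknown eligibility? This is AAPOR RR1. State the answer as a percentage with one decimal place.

Top = 1365
Denom = 1365 + 205 + 962 + 524 + 98 + 736 = 3890
RR1 = 1365 / 3890 = 0.3509

35.1%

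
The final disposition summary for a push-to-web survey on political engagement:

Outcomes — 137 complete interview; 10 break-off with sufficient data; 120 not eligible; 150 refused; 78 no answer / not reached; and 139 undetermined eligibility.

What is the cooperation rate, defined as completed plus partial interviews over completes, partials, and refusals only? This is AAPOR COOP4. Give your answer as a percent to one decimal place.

49.5%

Num → 137 + 10 = 147
Denom → 137 + 10 + 150 = 297
COOP4 = 147 / 297 = 0.4949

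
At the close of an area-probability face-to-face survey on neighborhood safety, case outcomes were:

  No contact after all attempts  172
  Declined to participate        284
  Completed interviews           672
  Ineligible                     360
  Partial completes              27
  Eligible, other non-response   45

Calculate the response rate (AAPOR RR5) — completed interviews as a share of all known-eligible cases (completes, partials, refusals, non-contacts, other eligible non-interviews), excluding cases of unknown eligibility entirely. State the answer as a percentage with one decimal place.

Num → 672
Denom → 672 + 27 + 284 + 172 + 45 = 1200
RR5 = 672 / 1200 = 0.5600

56.0%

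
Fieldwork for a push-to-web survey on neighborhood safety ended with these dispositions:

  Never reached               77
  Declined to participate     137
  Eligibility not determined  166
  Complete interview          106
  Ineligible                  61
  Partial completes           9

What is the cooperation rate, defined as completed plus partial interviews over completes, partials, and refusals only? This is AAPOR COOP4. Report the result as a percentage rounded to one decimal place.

Numerator: 106 + 9 = 115
Denominator: 106 + 9 + 137 = 252
COOP4 = 115 / 252 = 0.4563

45.6%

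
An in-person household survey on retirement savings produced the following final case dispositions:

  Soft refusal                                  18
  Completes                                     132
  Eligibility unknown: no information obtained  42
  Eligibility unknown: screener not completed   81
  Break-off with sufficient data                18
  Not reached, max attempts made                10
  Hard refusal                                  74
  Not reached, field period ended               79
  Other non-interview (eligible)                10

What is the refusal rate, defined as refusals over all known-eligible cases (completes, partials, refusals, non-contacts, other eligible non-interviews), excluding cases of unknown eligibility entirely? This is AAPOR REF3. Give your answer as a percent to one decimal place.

Refused = 74 + 18 = 92
No contact after all attempts = 79 + 10 = 89
Unknown eligibility = 81 + 42 = 123
Num: 92
Denominator: 132 + 18 + 92 + 89 + 10 = 341
REF3 = 92 / 341 = 0.2698

27.0%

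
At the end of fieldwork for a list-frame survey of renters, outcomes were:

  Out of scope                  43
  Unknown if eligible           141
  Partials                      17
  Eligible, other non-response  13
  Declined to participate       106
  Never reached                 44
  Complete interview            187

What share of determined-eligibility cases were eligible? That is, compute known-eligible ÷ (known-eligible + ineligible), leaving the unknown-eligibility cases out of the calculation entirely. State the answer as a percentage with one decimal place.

Eligible (known): 187 + 17 + 106 + 44 + 13 = 367
e = 367 / (367 + 43) = 367 / 410 = 0.8951

89.5%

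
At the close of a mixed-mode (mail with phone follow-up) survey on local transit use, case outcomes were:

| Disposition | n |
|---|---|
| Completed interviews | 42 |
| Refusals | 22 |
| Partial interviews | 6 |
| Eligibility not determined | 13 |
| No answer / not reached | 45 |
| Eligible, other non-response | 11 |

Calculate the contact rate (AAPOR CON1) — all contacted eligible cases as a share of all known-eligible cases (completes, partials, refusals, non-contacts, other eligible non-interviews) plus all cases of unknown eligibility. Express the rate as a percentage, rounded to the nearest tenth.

58.3%

Top: 42 + 6 + 22 + 11 = 81
Base: 42 + 6 + 22 + 45 + 11 + 13 = 139
CON1 = 81 / 139 = 0.5827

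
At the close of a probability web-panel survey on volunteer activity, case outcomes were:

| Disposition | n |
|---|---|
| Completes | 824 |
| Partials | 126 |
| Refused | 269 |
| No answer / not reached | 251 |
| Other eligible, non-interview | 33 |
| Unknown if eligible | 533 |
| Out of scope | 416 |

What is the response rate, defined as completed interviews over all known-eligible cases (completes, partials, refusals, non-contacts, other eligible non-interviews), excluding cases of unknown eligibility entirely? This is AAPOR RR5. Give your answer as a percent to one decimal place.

54.8%

Numerator: 824
Denom: 824 + 126 + 269 + 251 + 33 = 1503
RR5 = 824 / 1503 = 0.5482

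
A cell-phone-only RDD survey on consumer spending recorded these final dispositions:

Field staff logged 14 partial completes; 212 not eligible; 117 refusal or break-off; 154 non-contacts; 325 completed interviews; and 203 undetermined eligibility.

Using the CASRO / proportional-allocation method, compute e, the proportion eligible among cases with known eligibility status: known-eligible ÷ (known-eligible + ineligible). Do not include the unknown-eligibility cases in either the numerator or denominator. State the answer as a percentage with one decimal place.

74.2%

Known eligible = 325 + 14 + 117 + 154 = 610
e = 610 / (610 + 212) = 610 / 822 = 0.7421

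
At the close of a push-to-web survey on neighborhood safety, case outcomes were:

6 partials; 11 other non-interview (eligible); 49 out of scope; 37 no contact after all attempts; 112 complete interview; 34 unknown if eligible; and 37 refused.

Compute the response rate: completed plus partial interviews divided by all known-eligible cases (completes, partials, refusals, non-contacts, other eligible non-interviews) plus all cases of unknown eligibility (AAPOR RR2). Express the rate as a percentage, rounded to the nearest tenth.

49.8%

Top = 112 + 6 = 118
Denom = 112 + 6 + 37 + 37 + 11 + 34 = 237
RR2 = 118 / 237 = 0.4979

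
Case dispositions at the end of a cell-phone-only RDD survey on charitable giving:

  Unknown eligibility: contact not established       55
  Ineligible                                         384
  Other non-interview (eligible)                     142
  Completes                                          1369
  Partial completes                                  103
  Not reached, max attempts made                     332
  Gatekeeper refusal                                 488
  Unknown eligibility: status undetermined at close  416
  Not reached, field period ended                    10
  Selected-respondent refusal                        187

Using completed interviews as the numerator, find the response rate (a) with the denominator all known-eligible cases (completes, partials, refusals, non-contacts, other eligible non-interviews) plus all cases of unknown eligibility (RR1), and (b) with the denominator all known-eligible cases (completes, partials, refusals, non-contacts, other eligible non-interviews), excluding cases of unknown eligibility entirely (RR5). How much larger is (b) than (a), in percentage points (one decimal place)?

7.9

Refused = 488 + 187 = 675
No contact after all attempts = 10 + 332 = 342
Undetermined eligibility = 55 + 416 = 471
Num = 1369
Base = 1369 + 103 + 675 + 342 + 142 + 471 = 3102
RR1 = 1369 / 3102 = 0.4413
Base = 1369 + 103 + 675 + 342 + 142 = 2631
RR5 = 1369 / 2631 = 0.5203
Difference = 52.03 − 44.13 = 7.90 percentage points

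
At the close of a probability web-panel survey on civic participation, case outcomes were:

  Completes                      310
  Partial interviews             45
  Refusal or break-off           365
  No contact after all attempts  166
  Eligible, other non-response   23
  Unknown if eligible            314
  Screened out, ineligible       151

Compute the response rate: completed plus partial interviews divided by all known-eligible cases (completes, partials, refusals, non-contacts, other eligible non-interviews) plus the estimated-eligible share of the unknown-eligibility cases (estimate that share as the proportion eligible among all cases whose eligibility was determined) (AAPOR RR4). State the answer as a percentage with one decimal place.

30.1%

Numerator: 310 + 45 = 355
Known eligible: 310 + 45 + 365 + 166 + 23 = 909
e = 909 / (909 + 151) = 909 / 1060 = 0.8575
Eligible share of unknowns: 0.8575 × 314 = 269.25
Denom: 909 + 269.25 = 1178.25
RR4 = 355 / 1178.25 = 0.3013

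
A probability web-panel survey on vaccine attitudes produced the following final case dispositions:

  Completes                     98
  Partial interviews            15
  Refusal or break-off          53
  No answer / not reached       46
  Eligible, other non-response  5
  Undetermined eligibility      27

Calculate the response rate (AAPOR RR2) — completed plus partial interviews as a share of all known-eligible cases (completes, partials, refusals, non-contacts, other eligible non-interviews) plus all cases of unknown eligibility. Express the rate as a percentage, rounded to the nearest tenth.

Top = 98 + 15 = 113
Denominator = 98 + 15 + 53 + 46 + 5 + 27 = 244
RR2 = 113 / 244 = 0.4631

46.3%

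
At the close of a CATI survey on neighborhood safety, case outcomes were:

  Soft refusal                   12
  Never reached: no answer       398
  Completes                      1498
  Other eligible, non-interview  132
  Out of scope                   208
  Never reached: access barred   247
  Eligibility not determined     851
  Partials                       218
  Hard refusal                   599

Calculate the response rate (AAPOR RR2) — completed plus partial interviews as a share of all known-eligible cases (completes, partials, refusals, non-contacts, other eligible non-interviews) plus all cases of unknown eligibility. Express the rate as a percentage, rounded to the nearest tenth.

43.4%

Refusals = 599 + 12 = 611
Non-contacts = 398 + 247 = 645
Num: 1498 + 218 = 1716
Denominator: 1498 + 218 + 611 + 645 + 132 + 851 = 3955
RR2 = 1716 / 3955 = 0.4339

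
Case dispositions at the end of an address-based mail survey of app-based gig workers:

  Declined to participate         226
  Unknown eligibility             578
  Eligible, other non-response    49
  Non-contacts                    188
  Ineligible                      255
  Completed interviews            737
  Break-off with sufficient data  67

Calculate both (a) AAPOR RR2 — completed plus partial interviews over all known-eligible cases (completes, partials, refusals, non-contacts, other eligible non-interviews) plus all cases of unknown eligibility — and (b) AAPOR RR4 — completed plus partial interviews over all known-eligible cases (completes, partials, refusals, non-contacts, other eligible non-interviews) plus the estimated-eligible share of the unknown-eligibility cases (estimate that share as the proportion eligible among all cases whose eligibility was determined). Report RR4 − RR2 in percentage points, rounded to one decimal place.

Numerator: 737 + 67 = 804
Denominator: 737 + 67 + 226 + 188 + 49 + 578 = 1845
RR2 = 804 / 1845 = 0.4358
Known eligible: 737 + 67 + 226 + 188 + 49 = 1267
e = 1267 / (1267 + 255) = 1267 / 1522 = 0.8325
Eligible share of unknowns: 0.8325 × 578 = 481.19
Denominator: 1267 + 481.19 = 1748.19
RR4 = 804 / 1748.19 = 0.4599
Difference = 45.99 − 43.58 = 2.41 percentage points

2.4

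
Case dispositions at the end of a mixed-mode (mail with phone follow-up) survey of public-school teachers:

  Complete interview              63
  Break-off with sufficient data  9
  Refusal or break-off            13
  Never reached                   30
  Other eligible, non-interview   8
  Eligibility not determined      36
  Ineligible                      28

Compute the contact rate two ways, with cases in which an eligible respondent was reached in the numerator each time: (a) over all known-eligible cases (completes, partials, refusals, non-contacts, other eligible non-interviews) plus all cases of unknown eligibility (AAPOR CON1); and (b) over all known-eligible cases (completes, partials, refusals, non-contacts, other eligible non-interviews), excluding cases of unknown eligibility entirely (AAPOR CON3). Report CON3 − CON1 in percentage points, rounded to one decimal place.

17.1

Numerator → 63 + 9 + 13 + 8 = 93
Base → 63 + 9 + 13 + 30 + 8 + 36 = 159
CON1 = 93 / 159 = 0.5849
Base → 63 + 9 + 13 + 30 + 8 = 123
CON3 = 93 / 123 = 0.7561
Difference = 75.61 − 58.49 = 17.12 percentage points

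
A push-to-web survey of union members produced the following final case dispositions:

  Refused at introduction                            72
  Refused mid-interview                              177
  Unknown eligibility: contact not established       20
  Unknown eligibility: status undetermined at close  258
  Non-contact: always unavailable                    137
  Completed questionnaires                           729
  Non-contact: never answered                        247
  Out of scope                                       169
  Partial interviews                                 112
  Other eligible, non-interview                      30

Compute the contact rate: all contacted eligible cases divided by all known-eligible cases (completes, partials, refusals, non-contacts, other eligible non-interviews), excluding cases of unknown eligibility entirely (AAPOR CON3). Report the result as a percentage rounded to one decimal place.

Refused = 72 + 177 = 249
No contact after all attempts = 247 + 137 = 384
Unknown eligibility = 20 + 258 = 278
Num → 729 + 112 + 249 + 30 = 1120
Base → 729 + 112 + 249 + 384 + 30 = 1504
CON3 = 1120 / 1504 = 0.7447

74.5%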